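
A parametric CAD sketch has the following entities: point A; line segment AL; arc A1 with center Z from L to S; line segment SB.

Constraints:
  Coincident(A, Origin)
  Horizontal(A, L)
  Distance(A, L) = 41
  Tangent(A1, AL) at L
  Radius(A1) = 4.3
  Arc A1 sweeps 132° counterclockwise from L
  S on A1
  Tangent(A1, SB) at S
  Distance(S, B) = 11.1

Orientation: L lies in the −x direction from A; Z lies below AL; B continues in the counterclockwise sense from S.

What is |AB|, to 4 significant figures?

39.87

A is at the origin; AL is horizontal with |AL| = 41.0 and L on the −x side, so L = (-41.00, 0.000). Since A1 is tangent to AL there, ZL ⟂ AL, so Z = L + (0, -4.3) = (-41.00, -4.300). On A1, L sits at bearing 90° from Z; a 132° counterclockwise sweep puts S at bearing 222°, so S = Z + 4.3·(cos 222°, sin 222°) = (-44.20, -7.177). A1 meets SB tangentially, so ZS is at right angles to SB, so SB runs along (−sin 222°, cos 222°); with |SB| = 11.1, B = (-36.77, -15.43). Then |AB| = |B − A| = 39.87.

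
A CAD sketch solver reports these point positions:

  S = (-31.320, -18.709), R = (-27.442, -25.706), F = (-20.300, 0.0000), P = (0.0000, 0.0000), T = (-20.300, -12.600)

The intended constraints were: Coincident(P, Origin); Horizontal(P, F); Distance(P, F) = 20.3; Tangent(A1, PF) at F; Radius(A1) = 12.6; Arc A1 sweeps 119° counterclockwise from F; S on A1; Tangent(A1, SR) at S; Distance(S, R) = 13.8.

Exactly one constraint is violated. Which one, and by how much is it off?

Distance(S, R) = 13.8 — off by 5.80.

P = (0.00, 0.00) ✓; P.y = 0.00, F.y = 0.00 ✓; |PF| = 20.30 ✓; ∠(TF, FP) = 90.00° ✓; |TF| = 12.60 ✓; bearing(T→S) − bearing(T→F) = 119.0° ✓; |TS| = 12.60 ✓; ∠(TS, SR) = 90.01° ✓; |SR| = 8.000 ✗.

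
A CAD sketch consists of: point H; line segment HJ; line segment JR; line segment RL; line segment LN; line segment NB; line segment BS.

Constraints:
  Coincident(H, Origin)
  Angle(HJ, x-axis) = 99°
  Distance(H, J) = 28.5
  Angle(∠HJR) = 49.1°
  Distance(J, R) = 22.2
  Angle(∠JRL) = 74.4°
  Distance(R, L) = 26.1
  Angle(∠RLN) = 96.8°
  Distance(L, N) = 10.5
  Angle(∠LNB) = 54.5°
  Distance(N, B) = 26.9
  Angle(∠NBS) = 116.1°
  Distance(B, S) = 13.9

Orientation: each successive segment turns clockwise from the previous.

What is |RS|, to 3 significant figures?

17.0

∠LNB = 54.5° gives NB at 13.8° from the x-axis; with |NB| = 26.9, B = (13.3, 12.0). ∠NBS = 116.1° gives BS at -50.1° from the x-axis; with |BS| = 13.9, S = (22.2, 1.38). Then |RS| = |S − R| = 17.0.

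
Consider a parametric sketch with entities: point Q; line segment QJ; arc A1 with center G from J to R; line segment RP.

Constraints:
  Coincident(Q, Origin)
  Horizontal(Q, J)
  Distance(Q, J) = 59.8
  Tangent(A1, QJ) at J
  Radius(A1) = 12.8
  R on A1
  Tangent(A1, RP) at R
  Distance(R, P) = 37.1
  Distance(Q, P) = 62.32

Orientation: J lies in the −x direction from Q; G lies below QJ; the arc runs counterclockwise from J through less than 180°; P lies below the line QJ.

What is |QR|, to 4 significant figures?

71.91

Q is at the origin; QJ is horizontal with |QJ| = 59.8 and J on the −x side, so J = (-59.80, 0.000). Tangency of A1 to QJ means the radius GJ is perpendicular to QJ, so G = J + (0, -12.8) = (-59.80, -12.80). Since GR ⟂ RP (tangency), |GP| = √(12.8² + 37.1²) = 39.25 regardless of where R sits on A1. So P lies on both circle(Q, 62.32) and circle(G, 39.25); the below-QJ intersection is P = (-40.78, -47.13). R is the foot of the tangent from P: R = (-68.36, -22.32).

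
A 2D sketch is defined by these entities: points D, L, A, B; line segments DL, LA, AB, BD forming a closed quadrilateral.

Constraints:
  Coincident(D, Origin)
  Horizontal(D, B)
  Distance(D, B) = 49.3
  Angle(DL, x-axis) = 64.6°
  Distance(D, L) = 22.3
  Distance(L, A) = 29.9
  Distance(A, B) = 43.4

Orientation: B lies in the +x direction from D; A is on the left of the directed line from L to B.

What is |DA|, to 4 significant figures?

51.14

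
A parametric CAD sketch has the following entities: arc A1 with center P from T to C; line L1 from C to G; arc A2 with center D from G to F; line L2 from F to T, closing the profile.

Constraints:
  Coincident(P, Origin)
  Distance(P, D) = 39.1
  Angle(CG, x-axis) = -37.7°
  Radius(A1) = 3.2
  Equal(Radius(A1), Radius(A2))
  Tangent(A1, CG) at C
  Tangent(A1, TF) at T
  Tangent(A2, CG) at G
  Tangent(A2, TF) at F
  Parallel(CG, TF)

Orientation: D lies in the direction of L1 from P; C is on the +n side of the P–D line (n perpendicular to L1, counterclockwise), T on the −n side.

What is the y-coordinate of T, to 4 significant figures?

-2.532

The slot axis is L1's direction at -37.7°, so u = (cos -37.7°, sin -37.7°) = (0.7912, -0.6115) and n = (−sin -37.7°, cos -37.7°) = (0.6115, 0.7912). P is at the origin and D lies 39.1 along u from P, so D = 39.1·u = (30.94, -23.91). Tangency of A1 to both parallel lines with radius 3.2 puts C and T at P ± 3.2·n: C = (1.957, 2.532), T = (-1.957, -2.532). So T.y = -2.532.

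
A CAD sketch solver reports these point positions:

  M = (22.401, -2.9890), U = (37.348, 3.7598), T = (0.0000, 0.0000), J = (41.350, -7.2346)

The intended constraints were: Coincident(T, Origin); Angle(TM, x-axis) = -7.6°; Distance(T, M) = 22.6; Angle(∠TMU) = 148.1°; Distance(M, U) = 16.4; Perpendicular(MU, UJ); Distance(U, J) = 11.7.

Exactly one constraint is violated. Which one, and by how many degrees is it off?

Perpendicular(MU, UJ) — off by 4.30°.

T = (0.00, 0.00) ✓; TM at -7.600° ✓; |TM| = 22.60 ✓; ∠TMU = 148.1° ✓; |MU| = 16.40 ✓; ∠(MU, UJ) = 94.30° ✗; |UJ| = 11.70 ✓.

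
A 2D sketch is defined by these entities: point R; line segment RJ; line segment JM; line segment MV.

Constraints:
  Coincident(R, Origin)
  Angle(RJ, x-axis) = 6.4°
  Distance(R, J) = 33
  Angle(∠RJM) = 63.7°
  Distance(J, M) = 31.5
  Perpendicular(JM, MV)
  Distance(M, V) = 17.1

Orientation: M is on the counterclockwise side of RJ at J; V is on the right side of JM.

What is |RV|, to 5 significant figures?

49.642

R is at the origin; RJ runs at 6.4° with length 33.0, so J = 33.0·(cos 6.4°, sin 6.4°) = (32.794, 3.6785). ∠RJM = 63.7°, so JM runs at 6.4° + (180° − 63.7°) = 122.70° from the x-axis; with |JM| = 31.5, M = J + 31.5·(cos 122.70°, sin 122.70°) = (15.777, 30.186). The perpendicularity gives MV at right angles to JM; with |MV| = 17.1 on the right of JM, V = M + 17.1·(0.84151, 0.54024) = (30.167, 39.424). Then |RV| = |V − R| = 49.642.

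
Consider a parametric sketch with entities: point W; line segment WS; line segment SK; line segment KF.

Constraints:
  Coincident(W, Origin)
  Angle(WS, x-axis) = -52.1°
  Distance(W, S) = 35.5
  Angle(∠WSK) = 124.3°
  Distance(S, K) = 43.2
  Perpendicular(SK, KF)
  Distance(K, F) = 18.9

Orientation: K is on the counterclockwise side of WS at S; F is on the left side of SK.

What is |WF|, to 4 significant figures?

64.06

∠WSK = 124.3°, so SK runs at -52.1° + (180° − 124.3°) = 3.600° from the x-axis; with |SK| = 43.2, K = S + 43.2·(cos 3.600°, sin 3.600°) = (64.92, -25.30). The perpendicularity gives KF at right angles to SK; with |KF| = 18.9 on the left of SK, F = K + 18.9·(-0.06279, 0.9980) = (63.74, -6.437). Then |WF| = |F − W| = 64.06.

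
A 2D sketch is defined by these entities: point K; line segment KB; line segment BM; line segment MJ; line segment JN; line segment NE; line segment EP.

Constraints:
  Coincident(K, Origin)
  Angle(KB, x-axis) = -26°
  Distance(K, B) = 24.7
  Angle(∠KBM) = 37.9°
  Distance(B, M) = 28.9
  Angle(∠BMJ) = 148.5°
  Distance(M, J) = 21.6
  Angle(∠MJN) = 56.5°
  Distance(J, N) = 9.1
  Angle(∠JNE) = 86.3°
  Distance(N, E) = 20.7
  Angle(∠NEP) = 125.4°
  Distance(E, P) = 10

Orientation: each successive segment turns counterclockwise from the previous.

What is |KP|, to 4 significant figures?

32.78

K is at the origin; KB runs at -26.0° with length 24.7, so B = (22.20, -10.83). ∠KBM = 37.9° gives BM at 116.1° from the x-axis; with |BM| = 28.9, M = (9.486, 15.13). ∠BMJ = 148.5° gives MJ at 147.6° from the x-axis; with |MJ| = 21.6, J = (-8.752, 26.70). ∠MJN = 56.5° gives JN at -88.90° from the x-axis; with |JN| = 9.1, N = (-8.577, 17.60). ∠JNE = 86.3° gives NE at 4.800° from the x-axis; with |NE| = 20.7, E = (12.05, 19.33). ∠NEP = 125.4° gives EP at 59.40° from the x-axis; with |EP| = 10.0, P = (17.14, 27.94). Then |KP| = |P − K| = 32.78.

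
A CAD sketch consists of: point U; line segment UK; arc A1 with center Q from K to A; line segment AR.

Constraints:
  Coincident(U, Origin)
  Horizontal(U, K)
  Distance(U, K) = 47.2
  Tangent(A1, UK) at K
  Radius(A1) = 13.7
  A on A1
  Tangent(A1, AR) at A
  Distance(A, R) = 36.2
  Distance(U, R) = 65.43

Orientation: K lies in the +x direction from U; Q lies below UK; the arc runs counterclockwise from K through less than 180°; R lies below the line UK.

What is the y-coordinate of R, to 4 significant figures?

-51.74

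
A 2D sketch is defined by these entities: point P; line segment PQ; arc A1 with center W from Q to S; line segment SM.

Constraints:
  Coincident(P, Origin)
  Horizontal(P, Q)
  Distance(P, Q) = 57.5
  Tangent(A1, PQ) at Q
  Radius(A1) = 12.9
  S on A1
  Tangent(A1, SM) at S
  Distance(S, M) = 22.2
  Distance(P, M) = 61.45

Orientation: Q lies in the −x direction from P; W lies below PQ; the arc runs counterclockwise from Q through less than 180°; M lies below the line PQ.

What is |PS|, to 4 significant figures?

69.68

P is at the origin; P and Q share the same y with |PQ| = 57.5 and Q on the −x side, so Q = (-57.50, 0.000). Tangency of A1 to PQ means the radius WQ is perpendicular to PQ, so W = Q + (0, -12.9) = (-57.50, -12.90). Since WS ⟂ SM (tangency), |WM| = √(12.9² + 22.2²) = 25.68 regardless of where S sits on A1. So M lies on both circle(P, 61.45) and circle(W, 25.68); the below-PQ intersection is M = (-48.97, -37.12). S is the foot of the tangent from M: S = (-65.87, -22.72).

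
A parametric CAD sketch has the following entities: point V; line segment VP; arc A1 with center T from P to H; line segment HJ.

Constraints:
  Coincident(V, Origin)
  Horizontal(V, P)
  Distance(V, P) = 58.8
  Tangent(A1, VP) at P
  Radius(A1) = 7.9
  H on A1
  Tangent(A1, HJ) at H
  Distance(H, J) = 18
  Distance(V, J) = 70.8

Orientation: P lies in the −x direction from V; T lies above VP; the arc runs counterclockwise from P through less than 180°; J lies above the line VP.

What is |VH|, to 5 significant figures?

54.821

Checks: V.y = 0.00, P.y = 0.00 ✓; |TH| = 7.900 ✓; ∠(TH, HJ) = 90.00° ✓; |HJ| = 18.00 ✓; |VJ| = 70.80 ✓.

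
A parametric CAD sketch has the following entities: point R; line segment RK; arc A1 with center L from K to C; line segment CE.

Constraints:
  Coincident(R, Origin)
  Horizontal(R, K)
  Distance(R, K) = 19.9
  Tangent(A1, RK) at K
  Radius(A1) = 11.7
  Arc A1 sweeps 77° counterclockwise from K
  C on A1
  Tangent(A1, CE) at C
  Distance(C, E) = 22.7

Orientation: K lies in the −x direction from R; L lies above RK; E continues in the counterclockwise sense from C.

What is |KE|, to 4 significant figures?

35.29

On A1, K sits at bearing -90° from L; a 77° counterclockwise sweep puts C at bearing -13°, so C = L + 11.7·(cos -13°, sin -13°) = (-8.500, 9.068). Tangency of A1 to CE means the radius LC is perpendicular to CE, so CE runs along (−sin -13°, cos -13°); with |CE| = 22.7, E = (-3.393, 31.19). Then |KE| = |E − K| = 35.29.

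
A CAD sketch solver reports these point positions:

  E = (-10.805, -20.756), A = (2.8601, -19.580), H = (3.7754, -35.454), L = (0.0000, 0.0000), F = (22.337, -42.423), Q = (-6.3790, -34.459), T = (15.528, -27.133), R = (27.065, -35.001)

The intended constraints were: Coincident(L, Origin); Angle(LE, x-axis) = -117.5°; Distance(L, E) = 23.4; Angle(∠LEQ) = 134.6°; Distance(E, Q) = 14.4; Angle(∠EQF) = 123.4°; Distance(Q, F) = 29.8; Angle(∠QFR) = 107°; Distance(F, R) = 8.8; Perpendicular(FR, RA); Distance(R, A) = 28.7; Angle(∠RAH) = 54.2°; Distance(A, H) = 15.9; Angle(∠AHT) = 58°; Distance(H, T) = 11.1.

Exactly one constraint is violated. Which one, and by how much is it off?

Distance(H, T) = 11.1 — off by 3.30.

L = (0.00, 0.00) ✓; LE at -117.5° ✓; |LE| = 23.40 ✓; ∠LEQ = 134.6° ✓; |EQ| = 14.40 ✓; ∠EQF = 123.4° ✓; |QF| = 29.80 ✓; ∠QFR = 107.0° ✓; |FR| = 8.800 ✓; ∠(FR, RA) = 90.00° ✓; |RA| = 28.70 ✓; ∠RAH = 54.20° ✓; |AH| = 15.90 ✓; ∠AHT = 58.00° ✓; |HT| = 14.40 ✗.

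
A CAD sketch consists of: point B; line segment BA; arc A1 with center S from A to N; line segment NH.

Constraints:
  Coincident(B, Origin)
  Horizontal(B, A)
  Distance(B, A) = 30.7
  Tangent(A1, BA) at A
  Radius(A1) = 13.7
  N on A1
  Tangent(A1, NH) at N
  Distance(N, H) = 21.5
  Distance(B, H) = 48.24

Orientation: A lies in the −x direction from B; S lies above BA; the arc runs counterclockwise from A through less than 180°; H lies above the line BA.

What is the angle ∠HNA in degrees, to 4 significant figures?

121.5°

Checks: B.y = 0.00, A.y = 0.00 ✓; |SN| = 13.70 ✓; ∠(SN, NH) = 90.00° ✓; |NH| = 21.50 ✓; |BH| = 48.24 ✓.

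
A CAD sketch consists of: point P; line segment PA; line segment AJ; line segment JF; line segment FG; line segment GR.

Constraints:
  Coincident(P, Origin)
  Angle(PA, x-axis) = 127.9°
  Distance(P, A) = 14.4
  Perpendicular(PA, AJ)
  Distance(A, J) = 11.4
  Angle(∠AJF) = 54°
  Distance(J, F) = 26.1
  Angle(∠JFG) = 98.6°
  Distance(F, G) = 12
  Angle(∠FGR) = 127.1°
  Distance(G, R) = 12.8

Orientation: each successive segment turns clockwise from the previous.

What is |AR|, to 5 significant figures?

17.014

P is at the origin; PA runs at 127.9° with length 14.4, so A = (-8.8457, 11.363). PA ⟂ AJ, so AJ runs at 37.900°; with |AJ| = 11.4, J = (0.14985, 18.366). ∠AJF = 54.0° gives JF at -88.100° from the x-axis; with |JF| = 26.1, F = (1.0152, -7.7200). ∠JFG = 98.6° gives FG at -169.50° from the x-axis; with |FG| = 12.0, G = (-10.784, -9.9068). ∠FGR = 127.1° gives GR at 137.60° from the x-axis; with |GR| = 12.8, R = (-20.236, -1.2757). Then |AR| = |R − A| = 17.014.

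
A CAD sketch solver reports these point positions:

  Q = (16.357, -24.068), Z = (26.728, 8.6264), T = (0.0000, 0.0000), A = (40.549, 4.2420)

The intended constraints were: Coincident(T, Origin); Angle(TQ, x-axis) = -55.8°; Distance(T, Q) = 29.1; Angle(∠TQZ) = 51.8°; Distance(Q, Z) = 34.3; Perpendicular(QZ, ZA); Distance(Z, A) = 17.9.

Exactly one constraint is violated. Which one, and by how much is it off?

Distance(Z, A) = 17.9 — off by 3.40.

T = (0.00, 0.00) ✓; TQ at -55.80° ✓; |TQ| = 29.10 ✓; ∠TQZ = 51.80° ✓; |QZ| = 34.30 ✓; ∠(QZ, ZA) = 90.00° ✓; |ZA| = 14.50 ✗.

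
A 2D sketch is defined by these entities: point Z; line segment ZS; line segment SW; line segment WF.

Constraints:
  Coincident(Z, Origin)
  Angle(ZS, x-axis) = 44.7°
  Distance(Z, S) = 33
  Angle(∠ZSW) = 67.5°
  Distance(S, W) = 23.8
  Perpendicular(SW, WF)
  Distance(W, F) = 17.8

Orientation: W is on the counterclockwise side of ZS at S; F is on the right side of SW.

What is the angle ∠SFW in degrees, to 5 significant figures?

53.207°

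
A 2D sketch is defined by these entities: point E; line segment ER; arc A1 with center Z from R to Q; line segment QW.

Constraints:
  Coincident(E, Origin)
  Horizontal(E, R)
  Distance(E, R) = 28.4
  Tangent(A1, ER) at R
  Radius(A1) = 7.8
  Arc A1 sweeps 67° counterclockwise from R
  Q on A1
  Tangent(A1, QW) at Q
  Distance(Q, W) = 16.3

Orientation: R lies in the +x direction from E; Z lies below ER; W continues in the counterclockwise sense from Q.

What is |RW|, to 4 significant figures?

23.96

On A1, R sits at bearing 90° from Z; a 67° counterclockwise sweep puts Q at bearing 157°, so Q = Z + 7.8·(cos 157°, sin 157°) = (21.22, -4.752). Since A1 is tangent to QW there, ZQ ⟂ QW, so QW runs along (−sin 157°, cos 157°); with |QW| = 16.3, W = (14.85, -19.76). Then |RW| = |W − R| = 23.96.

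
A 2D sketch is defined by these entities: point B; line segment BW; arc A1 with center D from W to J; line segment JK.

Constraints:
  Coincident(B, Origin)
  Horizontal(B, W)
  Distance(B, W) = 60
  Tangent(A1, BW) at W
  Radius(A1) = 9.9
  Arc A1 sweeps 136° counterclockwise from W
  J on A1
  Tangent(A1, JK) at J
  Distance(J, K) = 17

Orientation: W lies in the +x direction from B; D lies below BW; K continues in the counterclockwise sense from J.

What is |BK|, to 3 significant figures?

71.4

On A1, W sits at bearing 90° from D; a 136° counterclockwise sweep puts J at bearing 226°, so J = D + 9.9·(cos 226°, sin 226°) = (53.1, -17.0). The tangent condition forces DJ to be normal to JK, so JK runs along (−sin 226°, cos 226°); with |JK| = 17.0, K = (65.4, -28.8). Then |BK| = |K − B| = 71.4.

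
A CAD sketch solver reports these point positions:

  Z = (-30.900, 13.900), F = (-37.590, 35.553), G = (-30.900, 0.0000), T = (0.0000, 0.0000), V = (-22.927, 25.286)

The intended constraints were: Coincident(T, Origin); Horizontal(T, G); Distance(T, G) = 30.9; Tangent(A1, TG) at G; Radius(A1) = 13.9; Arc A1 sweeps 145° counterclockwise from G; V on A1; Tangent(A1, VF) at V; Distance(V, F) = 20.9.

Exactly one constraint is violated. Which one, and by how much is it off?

Distance(V, F) = 20.9 — off by 3.00.

T = (0.00, 0.00) ✓; T.y = 0.00, G.y = 0.00 ✓; |TG| = 30.90 ✓; ∠(ZG, GT) = 90.00° ✓; |ZG| = 13.90 ✓; bearing(Z→V) − bearing(Z→G) = 145.0° ✓; |ZV| = 13.90 ✓; ∠(ZV, VF) = 90.00° ✓; |VF| = 17.90 ✗.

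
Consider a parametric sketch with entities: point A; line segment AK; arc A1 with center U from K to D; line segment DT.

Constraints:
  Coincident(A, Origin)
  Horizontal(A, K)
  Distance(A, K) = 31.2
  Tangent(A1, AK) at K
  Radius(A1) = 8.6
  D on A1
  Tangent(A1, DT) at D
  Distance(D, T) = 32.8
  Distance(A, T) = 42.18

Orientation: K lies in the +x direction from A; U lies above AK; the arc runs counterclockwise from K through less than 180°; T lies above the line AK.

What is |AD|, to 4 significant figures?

40.29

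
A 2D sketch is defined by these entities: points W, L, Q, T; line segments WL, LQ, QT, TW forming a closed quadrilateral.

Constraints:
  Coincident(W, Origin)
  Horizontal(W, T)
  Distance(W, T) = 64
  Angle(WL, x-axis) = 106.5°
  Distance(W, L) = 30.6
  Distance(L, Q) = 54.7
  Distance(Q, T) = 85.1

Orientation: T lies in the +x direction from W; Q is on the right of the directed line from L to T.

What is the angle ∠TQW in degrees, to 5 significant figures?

37.868°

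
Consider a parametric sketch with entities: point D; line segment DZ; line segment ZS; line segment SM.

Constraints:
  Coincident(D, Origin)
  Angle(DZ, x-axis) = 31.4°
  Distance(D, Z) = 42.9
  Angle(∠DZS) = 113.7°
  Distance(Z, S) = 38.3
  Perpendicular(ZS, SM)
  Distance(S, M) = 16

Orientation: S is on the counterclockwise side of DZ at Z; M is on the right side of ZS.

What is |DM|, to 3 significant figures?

78.4

D is at the origin; DZ runs at 31.4° with length 42.9, so Z = 42.9·(cos 31.4°, sin 31.4°) = (36.6, 22.4). ∠DZS = 113.7°, so ZS runs at 31.4° + (180° − 113.7°) = 97.7° from the x-axis; with |ZS| = 38.3, S = Z + 38.3·(cos 97.7°, sin 97.7°) = (31.5, 60.3). ZS ⟂ SM; with |SM| = 16.0 on the right of ZS, M = S + 16.0·(0.991, 0.134) = (47.3, 62.4). Then |DM| = |M − D| = 78.4.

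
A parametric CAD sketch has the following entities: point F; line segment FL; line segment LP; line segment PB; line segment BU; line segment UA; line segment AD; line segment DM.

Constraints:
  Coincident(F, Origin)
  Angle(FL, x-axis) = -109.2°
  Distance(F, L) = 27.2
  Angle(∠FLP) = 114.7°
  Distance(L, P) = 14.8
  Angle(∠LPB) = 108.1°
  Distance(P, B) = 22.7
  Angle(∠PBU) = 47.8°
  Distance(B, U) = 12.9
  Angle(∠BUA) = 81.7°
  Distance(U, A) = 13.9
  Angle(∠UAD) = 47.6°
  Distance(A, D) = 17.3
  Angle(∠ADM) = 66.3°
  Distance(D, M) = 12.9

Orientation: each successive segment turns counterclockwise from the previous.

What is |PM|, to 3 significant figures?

20.1

F is at the origin; FL runs at -109.2° with length 27.2, so L = (-8.95, -25.7). ∠FLP = 114.7° gives LP at -43.9° from the x-axis; with |LP| = 14.8, P = (1.72, -35.9). ∠LPB = 108.1° gives PB at 28.0° from the x-axis; with |PB| = 22.7, B = (21.8, -25.3). ∠PBU = 47.8° gives BU at 160° from the x-axis; with |BU| = 12.9, U = (9.62, -20.9). ∠BUA = 81.7° gives UA at -102° from the x-axis; with |UA| = 13.9, A = (6.85, -34.5). ∠UAD = 47.6° gives AD at 30.9° from the x-axis; with |AD| = 17.3, D = (21.7, -25.7). ∠ADM = 66.3° gives DM at 145° from the x-axis; with |DM| = 12.9, M = (11.2, -18.2). Then |PM| = |M − P| = 20.1.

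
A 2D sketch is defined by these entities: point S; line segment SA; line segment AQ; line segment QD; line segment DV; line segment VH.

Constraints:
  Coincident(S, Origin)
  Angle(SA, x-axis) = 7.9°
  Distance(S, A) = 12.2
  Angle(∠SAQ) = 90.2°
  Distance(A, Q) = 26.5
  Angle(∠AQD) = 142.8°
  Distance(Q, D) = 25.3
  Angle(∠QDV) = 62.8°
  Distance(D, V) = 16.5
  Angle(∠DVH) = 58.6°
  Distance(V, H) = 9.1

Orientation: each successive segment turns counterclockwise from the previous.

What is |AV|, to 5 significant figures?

38.889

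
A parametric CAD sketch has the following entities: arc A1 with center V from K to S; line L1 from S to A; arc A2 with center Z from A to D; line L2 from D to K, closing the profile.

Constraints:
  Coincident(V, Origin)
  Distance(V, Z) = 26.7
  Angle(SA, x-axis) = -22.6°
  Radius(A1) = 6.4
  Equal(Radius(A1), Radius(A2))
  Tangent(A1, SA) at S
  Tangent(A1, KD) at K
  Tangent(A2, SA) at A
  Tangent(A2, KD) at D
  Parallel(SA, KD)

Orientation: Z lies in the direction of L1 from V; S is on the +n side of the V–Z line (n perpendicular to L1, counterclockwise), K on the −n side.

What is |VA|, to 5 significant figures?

27.456

The slot axis is L1's direction at -22.6°, so u = (cos -22.6°, sin -22.6°) = (0.92321, -0.38430) and n = (−sin -22.6°, cos -22.6°) = (0.38430, 0.92321). V is at the origin and Z lies 26.7 along u from V, so Z = 26.7·u = (24.650, -10.261). Tangency of A1 to both parallel lines with radius 6.4 puts S and K at V ± 6.4·n: S = (2.4595, 5.9085), K = (-2.4595, -5.9085). Equal radii place A and D the same way about Z: A = Z + 6.4·n = (27.109, -4.3521), D = Z − 6.4·n = (22.190, -16.169). Then |VA| = |A − V| = 27.456.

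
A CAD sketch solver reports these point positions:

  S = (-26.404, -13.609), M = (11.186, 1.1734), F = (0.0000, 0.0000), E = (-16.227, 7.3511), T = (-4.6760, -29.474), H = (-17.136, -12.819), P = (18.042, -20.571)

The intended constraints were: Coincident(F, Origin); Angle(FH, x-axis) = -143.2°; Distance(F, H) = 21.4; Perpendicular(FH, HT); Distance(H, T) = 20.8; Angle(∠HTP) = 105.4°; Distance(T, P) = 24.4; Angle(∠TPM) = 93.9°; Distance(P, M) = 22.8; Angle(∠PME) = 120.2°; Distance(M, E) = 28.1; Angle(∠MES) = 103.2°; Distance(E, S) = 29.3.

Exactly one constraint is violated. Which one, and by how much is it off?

Distance(E, S) = 29.3 — off by 6.00.

F = (0.00, 0.00) ✓; FH at -143.2° ✓; |FH| = 21.40 ✓; ∠(FH, HT) = 90.00° ✓; |HT| = 20.80 ✓; ∠HTP = 105.4° ✓; |TP| = 24.40 ✓; ∠TPM = 93.90° ✓; |PM| = 22.80 ✓; ∠PME = 120.2° ✓; |ME| = 28.10 ✓; ∠MES = 103.2° ✓; |ES| = 23.30 ✗.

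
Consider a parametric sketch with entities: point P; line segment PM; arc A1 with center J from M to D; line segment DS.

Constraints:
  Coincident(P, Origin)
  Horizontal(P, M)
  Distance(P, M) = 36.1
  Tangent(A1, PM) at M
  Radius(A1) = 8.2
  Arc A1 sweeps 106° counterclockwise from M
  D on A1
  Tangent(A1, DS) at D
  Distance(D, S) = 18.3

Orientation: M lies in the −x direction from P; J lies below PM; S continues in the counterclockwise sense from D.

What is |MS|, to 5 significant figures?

28.195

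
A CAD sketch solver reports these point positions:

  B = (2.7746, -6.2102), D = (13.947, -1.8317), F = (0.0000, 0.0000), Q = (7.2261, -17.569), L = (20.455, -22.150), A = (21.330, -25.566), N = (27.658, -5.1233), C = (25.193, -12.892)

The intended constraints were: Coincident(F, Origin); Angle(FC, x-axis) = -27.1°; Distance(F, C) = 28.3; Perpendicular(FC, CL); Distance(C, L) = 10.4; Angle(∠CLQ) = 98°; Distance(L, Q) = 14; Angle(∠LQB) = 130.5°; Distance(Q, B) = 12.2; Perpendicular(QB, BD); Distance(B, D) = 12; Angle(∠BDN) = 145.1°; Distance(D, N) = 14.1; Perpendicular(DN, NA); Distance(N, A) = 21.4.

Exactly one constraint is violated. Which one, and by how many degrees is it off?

Perpendicular(DN, NA) — off by 3.70°.

F = (0.00, 0.00) ✓; FC at -27.10° ✓; |FC| = 28.30 ✓; ∠(FC, CL) = 90.00° ✓; |CL| = 10.40 ✓; ∠CLQ = 98.00° ✓; |LQ| = 14.00 ✓; ∠LQB = 130.5° ✓; |QB| = 12.20 ✓; ∠(QB, BD) = 90.00° ✓; |BD| = 12.00 ✓; ∠BDN = 145.1° ✓; |DN| = 14.10 ✓; ∠(DN, NA) = 93.70° ✗; |NA| = 21.40 ✓.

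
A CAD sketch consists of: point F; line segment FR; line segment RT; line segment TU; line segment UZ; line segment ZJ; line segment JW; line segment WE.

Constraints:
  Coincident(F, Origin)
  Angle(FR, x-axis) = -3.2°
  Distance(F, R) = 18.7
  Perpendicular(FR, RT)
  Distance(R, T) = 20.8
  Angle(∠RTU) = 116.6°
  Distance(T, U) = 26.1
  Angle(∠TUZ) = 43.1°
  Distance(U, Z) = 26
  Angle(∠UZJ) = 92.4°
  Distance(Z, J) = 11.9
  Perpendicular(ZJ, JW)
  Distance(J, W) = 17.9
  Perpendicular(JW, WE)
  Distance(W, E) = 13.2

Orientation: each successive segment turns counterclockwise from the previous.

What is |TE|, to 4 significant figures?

21.42

F is at the origin; FR runs at -3.2° with length 18.7, so R = (18.67, -1.044). FR is perpendicular to RT, so RT runs at 86.80°; with |RT| = 20.8, T = (19.83, 19.72). ∠RTU = 116.6° gives TU at 150.2° from the x-axis; with |TU| = 26.1, U = (-2.817, 32.69). ∠TUZ = 43.1° gives UZ at -72.90° from the x-axis; with |UZ| = 26.0, Z = (4.828, 7.844). ∠UZJ = 92.4° gives ZJ at 14.70° from the x-axis; with |ZJ| = 11.9, J = (16.34, 10.86). The perpendicularity gives JW at right angles to ZJ, so JW runs at 104.7°; with |JW| = 17.9, W = (11.80, 28.18). The perpendicularity gives WE at right angles to JW, so WE runs at -165.3°; with |WE| = 13.2, E = (-0.9714, 24.83). Then |TE| = |E − T| = 21.42.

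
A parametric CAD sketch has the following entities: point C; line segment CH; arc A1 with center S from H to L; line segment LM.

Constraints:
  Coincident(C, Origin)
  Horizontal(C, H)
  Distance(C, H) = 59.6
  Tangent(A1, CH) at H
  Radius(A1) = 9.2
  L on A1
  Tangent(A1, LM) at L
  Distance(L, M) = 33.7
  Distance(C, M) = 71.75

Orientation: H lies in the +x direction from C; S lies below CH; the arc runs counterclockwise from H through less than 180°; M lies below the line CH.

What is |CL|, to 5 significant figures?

51.708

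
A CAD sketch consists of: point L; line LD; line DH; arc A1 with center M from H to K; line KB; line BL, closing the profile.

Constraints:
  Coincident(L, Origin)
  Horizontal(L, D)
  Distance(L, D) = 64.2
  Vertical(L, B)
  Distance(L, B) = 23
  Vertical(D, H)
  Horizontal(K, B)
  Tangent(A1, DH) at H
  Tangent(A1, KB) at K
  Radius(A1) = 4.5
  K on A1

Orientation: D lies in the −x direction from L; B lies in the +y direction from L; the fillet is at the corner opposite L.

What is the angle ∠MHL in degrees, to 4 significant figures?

16.07°

L is at the origin; LD is horizontal with |LD| = 64.2 and D on the −x side, so D = (-64.20, 0.000). L and B share the same x with |LB| = 23.0 and B on the +y side, so B = (0.000, 23.00). The virtual corner opposite L is at (-64.20, 23.00). Since A1 is tangent to DH there, MH ⟂ DH and the tangent condition forces MK to be normal to KB, with radius 4.5, so the center M sits 4.5 in from both sides at M = (-59.70, 18.50). That places the tangent points at H = (-64.20, 18.50) on DH and K = (-59.70, 23.00) on KB. Then cos ∠MHL = HM·HL / (|HM||HL|), giving 16.07°.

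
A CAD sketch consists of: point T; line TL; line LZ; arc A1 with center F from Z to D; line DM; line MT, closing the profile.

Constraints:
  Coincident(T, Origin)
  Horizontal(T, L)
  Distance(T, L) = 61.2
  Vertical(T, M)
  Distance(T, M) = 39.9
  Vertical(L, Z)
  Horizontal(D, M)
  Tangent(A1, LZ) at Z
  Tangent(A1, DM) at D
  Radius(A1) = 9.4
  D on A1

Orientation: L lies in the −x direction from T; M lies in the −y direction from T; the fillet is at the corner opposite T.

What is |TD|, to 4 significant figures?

65.39

T is at the origin; T and L share the same y with |TL| = 61.2 and L on the −x side, so L = (-61.20, 0.000). TM is vertical with |TM| = 39.9 and M on the −y side, so M = (0.000, -39.90). The virtual corner opposite T is at (-61.20, -39.90). Tangency of A1 to LZ means the radius FZ is perpendicular to LZ and the tangent condition forces FD to be normal to DM, with radius 9.4, so the center F sits 9.4 in from both sides at F = (-51.80, -30.50). That places the tangent points at Z = (-61.20, -30.50) on LZ and D = (-51.80, -39.90) on DM. Then |TD| = |D − T| = 65.39.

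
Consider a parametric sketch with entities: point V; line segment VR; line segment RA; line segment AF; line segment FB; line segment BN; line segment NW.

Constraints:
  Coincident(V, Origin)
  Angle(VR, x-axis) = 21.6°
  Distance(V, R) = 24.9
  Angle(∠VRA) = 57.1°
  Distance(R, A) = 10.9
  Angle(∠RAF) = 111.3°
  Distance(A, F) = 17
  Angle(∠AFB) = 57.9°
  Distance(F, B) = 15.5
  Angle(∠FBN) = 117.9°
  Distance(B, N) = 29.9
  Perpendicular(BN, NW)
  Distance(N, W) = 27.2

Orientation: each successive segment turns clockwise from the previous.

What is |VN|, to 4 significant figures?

41.89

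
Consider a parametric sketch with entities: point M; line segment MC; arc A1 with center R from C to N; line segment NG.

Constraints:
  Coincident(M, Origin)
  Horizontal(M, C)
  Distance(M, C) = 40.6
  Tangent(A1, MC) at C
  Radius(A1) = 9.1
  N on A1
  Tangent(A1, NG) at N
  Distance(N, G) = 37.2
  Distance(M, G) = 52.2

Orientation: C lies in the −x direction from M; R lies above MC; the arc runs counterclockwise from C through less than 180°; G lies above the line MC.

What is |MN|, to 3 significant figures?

32.6

M is at the origin; MC is horizontal with |MC| = 40.6 and C on the −x side, so C = (-40.6, 0.00). The tangent condition forces RC to be normal to MC, so R = C + (0, 9.1) = (-40.6, 9.10). Since RN ⟂ NG (tangency), |RG| = √(9.1² + 37.2²) = 38.3 regardless of where N sits on A1. So G lies on both circle(M, 52.2) and circle(R, 38.3); the above-MC intersection is G = (-26.8, 44.8). N is the foot of the tangent from G: N = (-31.6, 7.92).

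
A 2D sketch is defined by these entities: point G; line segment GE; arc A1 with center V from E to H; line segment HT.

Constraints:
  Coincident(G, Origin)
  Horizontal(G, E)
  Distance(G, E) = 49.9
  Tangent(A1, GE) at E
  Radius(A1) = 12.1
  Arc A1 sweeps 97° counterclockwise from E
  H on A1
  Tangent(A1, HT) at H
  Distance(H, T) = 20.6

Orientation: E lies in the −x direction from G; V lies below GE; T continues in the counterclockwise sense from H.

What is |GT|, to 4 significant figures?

68.45

On A1, E sits at bearing 90° from V; a 97° counterclockwise sweep puts H at bearing 187°, so H = V + 12.1·(cos 187°, sin 187°) = (-61.91, -13.57). Since A1 is tangent to HT there, VH ⟂ HT, so HT runs along (−sin 187°, cos 187°); with |HT| = 20.6, T = (-59.40, -34.02). Then |GT| = |T − G| = 68.45.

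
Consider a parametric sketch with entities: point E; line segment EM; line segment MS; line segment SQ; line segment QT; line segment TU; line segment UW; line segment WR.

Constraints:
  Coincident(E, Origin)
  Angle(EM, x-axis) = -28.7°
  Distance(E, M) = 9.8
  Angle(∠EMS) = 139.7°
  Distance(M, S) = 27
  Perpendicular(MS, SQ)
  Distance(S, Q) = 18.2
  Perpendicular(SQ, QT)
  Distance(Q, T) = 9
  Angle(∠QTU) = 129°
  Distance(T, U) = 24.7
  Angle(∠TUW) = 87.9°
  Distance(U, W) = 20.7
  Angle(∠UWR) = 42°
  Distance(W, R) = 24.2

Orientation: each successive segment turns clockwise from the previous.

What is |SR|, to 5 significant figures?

16.327

∠TUW = 87.9° gives UW at -32.100° from the x-axis; with |UW| = 20.7, W = (27.941, -17.642). ∠UWR = 42.0° gives WR at -170.10° from the x-axis; with |WR| = 24.2, R = (4.1013, -21.803). Then |SR| = |R − S| = 16.327.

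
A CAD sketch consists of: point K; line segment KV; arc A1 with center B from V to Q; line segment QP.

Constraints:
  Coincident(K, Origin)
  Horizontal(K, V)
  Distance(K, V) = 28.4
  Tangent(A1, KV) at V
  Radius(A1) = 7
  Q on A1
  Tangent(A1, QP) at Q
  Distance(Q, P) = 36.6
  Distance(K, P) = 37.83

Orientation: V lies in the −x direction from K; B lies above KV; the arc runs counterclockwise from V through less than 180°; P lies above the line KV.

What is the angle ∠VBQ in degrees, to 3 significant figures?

65.1°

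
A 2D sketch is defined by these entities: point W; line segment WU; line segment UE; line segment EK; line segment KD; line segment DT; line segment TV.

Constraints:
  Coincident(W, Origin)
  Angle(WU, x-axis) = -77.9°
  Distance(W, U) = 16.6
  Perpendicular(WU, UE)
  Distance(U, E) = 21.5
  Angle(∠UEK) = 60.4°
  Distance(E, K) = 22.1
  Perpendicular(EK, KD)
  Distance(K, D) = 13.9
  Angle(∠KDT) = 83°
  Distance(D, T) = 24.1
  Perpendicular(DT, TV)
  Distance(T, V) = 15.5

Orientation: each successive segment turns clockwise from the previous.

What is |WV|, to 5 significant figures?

29.099

∠KDT = 83.0° gives DT at -114.50° from the x-axis; with |DT| = 24.1, T = (-7.6345, -25.771). DT ⟂ TV, so TV runs at 155.50°; with |TV| = 15.5, V = (-21.739, -19.343). Then |WV| = |V − W| = 29.099.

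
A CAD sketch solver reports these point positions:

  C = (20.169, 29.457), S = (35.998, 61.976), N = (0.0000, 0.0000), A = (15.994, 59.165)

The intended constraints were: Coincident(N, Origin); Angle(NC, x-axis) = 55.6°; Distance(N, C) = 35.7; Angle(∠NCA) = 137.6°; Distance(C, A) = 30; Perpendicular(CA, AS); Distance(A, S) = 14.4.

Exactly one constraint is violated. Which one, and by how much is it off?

Distance(A, S) = 14.4 — off by 5.80.

N = (0.00, 0.00) ✓; NC at 55.60° ✓; |NC| = 35.70 ✓; ∠NCA = 137.6° ✓; |CA| = 30.00 ✓; ∠(CA, AS) = 90.00° ✓; |AS| = 20.20 ✗.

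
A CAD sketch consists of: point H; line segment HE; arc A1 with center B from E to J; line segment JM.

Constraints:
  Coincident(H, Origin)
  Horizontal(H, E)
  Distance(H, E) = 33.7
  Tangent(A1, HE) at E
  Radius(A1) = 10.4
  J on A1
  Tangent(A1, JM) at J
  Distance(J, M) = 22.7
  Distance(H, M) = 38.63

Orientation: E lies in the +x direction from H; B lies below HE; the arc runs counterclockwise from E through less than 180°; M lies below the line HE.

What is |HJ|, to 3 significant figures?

25.2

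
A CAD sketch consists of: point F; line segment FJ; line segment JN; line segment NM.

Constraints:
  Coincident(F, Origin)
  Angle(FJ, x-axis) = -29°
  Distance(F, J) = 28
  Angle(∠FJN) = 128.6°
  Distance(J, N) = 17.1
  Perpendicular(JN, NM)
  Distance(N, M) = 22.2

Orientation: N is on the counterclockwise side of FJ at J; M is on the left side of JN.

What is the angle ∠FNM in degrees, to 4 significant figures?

57.67°

F is at the origin; FJ runs at -29.0° with length 28.0, so J = 28.0·(cos -29.0°, sin -29.0°) = (24.49, -13.57). ∠FJN = 128.6°, so JN runs at -29.0° + (180° − 128.6°) = 22.40° from the x-axis; with |JN| = 17.1, N = J + 17.1·(cos 22.40°, sin 22.40°) = (40.30, -7.058). The perpendicularity gives NM at right angles to JN; with |NM| = 22.2 on the left of JN, M = N + 22.2·(-0.3811, 0.9245) = (31.84, 13.47). Then cos ∠FNM = NF·NM / (|NF||NM|), giving 57.67°.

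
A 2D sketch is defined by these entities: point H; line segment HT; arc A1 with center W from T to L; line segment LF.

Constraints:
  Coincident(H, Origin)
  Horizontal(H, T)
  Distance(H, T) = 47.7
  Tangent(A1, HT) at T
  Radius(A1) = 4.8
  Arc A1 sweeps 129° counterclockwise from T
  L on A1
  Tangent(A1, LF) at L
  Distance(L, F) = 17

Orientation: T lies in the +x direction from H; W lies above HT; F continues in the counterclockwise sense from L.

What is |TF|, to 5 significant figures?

22.156

H is at the origin; H and T share the same y with |HT| = 47.7 and T on the +x side, so T = (47.700, 0.0000). Since A1 is tangent to HT there, WT ⟂ HT, so W = T + (0, 4.8) = (47.700, 4.8000). On A1, T sits at bearing -90° from W; a 129° counterclockwise sweep puts L at bearing 39°, so L = W + 4.8·(cos 39°, sin 39°) = (51.430, 7.8207). Since A1 is tangent to LF there, WL ⟂ LF, so LF runs along (−sin 39°, cos 39°); with |LF| = 17.0, F = (40.732, 21.032). Then |TF| = |F − T| = 22.156.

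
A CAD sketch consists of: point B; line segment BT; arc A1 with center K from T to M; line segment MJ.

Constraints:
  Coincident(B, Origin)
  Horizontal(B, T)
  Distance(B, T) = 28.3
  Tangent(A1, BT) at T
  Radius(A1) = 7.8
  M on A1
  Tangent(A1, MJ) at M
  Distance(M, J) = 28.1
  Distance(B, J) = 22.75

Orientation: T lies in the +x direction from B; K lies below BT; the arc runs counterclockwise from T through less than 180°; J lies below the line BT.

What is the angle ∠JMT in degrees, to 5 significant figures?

157.07°

Checks: |KM| = 7.800 ✓; ∠(KM, MJ) = 90.00° ✓; |MJ| = 28.10 ✓; |BJ| = 22.75 ✓.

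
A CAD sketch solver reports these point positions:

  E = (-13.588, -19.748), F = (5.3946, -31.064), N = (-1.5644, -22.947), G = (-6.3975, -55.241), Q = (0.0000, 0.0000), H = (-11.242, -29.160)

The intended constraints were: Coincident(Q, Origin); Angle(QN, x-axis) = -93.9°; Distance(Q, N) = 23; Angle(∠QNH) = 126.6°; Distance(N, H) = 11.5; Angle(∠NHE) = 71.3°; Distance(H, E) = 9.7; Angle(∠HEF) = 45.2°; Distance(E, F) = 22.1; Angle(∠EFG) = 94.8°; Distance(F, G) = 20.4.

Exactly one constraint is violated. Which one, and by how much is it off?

Distance(F, G) = 20.4 — off by 6.50.

Q = (0.00, 0.00) ✓; QN at -93.90° ✓; |QN| = 23.00 ✓; ∠QNH = 126.6° ✓; |NH| = 11.50 ✓; ∠NHE = 71.30° ✓; |HE| = 9.700 ✓; ∠HEF = 45.20° ✓; |EF| = 22.10 ✓; ∠EFG = 94.80° ✓; |FG| = 26.90 ✗.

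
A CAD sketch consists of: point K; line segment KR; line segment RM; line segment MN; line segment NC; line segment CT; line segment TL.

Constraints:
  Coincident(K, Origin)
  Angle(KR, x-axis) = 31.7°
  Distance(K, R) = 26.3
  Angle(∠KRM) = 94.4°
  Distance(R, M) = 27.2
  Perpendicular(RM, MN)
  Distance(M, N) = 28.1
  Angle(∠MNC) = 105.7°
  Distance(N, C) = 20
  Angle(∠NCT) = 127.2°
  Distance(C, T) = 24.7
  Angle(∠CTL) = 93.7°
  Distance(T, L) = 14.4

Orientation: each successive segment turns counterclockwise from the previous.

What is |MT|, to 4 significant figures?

43.17

∠MNC = 105.7° gives NC at -78.40° from the x-axis; with |NC| = 20.0, C = (-11.05, 5.511). ∠NCT = 127.2° gives CT at -25.60° from the x-axis; with |CT| = 24.7, T = (11.23, -5.162). Then |MT| = |T − M| = 43.17.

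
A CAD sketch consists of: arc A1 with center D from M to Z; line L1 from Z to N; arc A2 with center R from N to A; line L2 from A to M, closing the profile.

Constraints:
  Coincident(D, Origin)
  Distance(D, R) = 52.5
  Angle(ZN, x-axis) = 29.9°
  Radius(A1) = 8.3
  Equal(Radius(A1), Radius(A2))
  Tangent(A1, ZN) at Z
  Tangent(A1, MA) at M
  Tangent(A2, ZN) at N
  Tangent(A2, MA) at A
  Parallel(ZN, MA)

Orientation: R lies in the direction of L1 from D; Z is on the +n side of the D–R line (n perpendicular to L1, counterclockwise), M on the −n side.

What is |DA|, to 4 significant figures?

53.15

Tangency of A1 to both parallel lines with radius 8.3 puts Z and M at D ± 8.3·n: Z = (-4.137, 7.195), M = (4.137, -7.195). Equal radii place N and A the same way about R: N = R + 8.3·n = (41.37, 33.37), A = R − 8.3·n = (49.65, 18.98). Then |DA| = |A − D| = 53.15.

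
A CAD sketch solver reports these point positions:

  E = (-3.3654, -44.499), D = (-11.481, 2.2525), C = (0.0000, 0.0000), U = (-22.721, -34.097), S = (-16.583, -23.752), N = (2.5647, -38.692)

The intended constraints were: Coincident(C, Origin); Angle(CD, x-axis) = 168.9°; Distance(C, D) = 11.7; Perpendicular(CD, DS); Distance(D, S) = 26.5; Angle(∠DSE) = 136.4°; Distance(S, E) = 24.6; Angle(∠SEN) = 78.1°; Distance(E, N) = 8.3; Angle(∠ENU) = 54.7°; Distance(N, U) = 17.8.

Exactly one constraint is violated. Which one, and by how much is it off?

Distance(N, U) = 17.8 — off by 7.90.

C = (0.00, 0.00) ✓; CD at 168.9° ✓; |CD| = 11.70 ✓; ∠(CD, DS) = 90.00° ✓; |DS| = 26.50 ✓; ∠DSE = 136.4° ✓; |SE| = 24.60 ✓; ∠SEN = 78.10° ✓; |EN| = 8.300 ✓; ∠ENU = 54.70° ✓; |NU| = 25.70 ✗.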